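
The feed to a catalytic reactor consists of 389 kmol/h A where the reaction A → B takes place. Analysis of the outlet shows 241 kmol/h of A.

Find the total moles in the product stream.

For A: n = n₀ − 1ξ → 241 = 389 − 1ξ, giving ξ = 148 kmol/h.
Outlet amounts (n = n₀ + ν ξ):
  A: 389 − 1(148) = 241
  B: 0 + 1(148) = 148
Total out = 241 + 148 = 389 kmol/h.

389 kmol/h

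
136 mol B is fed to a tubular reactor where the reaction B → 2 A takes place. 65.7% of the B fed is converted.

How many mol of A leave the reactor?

B reacted = 0.657 × 136 = 89.35 mol; ν_B = −1, so ξ = 89.35/1 = 89.35 mol.
Outlet amounts (n = n₀ + ν ξ):
  B: 136 − 1(89.35) = 46.65
  A: 0 + 2(89.35) = 178.7

179 mol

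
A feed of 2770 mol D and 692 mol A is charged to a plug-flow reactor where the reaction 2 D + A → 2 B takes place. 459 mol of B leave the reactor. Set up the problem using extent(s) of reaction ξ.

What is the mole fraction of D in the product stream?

0.715

For B: n = n₀ + 2ξ → 459 = 0 + 2ξ, giving ξ = 229.5 mol.
Outlet amounts (n = n₀ + ν ξ):
  D: 2770 − 2(229.5) = 2311
  A: 692 − 1(229.5) = 462.5
  B: 0 + 2(229.5) = 459
Total out = 3232 mol; y_D = 2311 / 3232 = 0.7149.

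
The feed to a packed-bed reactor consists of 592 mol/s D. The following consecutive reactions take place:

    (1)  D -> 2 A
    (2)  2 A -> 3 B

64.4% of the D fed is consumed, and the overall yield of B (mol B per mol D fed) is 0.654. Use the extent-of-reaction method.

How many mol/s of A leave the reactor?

504 mol/s

Conversion of D: D consumed = 1ξ₁ = 0.644 × 592 → ξ₁ = 381.2 mol/s.
Yield of B: 3ξ₂ / 592 = 0.654 → ξ₂ = 129.1 mol/s.
Outlet amounts (n = n₀ + Σ ν·ξ):
  D: 592 − 1(381.2) = 210.8
  A: 0 + 2(381.2) − 2(129.1) = 504.4
  B: 0 + 3(129.1) = 387.2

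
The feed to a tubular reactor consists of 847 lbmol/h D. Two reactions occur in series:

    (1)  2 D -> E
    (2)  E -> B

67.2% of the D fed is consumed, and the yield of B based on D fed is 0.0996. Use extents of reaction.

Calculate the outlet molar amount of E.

Conversion of D: D consumed = 2ξ₁ = 0.672 × 847 → ξ₁ = 284.6 lbmol/h.
Yield of B: 1ξ₂ / 847 = 0.0996 → ξ₂ = 84.36 lbmol/h.
Outlet amounts (n = n₀ + Σ ν·ξ):
  D: 847 − 2(284.6) = 277.8
  E: 0 + 1(284.6) − 1(84.36) = 200.2
  B: 0 + 1(84.36) = 84.36

200 lbmol/h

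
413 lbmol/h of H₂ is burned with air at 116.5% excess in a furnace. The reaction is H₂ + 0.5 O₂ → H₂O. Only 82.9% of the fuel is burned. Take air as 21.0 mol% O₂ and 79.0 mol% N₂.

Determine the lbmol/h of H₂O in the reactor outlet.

Stoichiometric O₂ = 0.5 × 413 = 206.5 lbmol/h; O₂ fed = 206.5 × 2.165 = 447.1 lbmol/h.
N₂ fed = 447.1 × 79/21 = 1682 lbmol/h.
Fuel reacted = 0.829 × 413 → ξ = 342.4 lbmol/h.
Outlet (n = n₀ + ν ξ):
  H₂: 413 − 1(342.4) = 70.62
  O₂: 447.1 − 0.5(342.4) = 275.9
  N₂: 1682 (inert)
  H₂O: 0 + 1(342.4) = 342.4

342 lbmol/h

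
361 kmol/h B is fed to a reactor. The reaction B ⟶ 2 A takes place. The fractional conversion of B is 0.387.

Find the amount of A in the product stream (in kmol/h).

279 kmol/h

B reacted = 0.387 × 361 = 139.7 kmol/h; ν_B = −1, so ξ = 139.7/1 = 139.7 kmol/h.
Outlet amounts (n = n₀ + ν ξ):
  B: 361 − 1(139.7) = 221.3
  A: 0 + 2(139.7) = 279.4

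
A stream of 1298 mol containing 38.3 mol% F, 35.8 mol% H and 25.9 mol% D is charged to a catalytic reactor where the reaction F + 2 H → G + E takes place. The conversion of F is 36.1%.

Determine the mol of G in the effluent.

F reacted = 0.361 × 497.1 = 179.5 mol; ν_F = −1, so ξ = 179.5/1 = 179.5 mol.
Outlet amounts (n = n₀ + ν ξ):
  F: 497.1 − 1(179.5) = 317.7
  H: 464.7 − 2(179.5) = 105.8
  G: 0 + 1(179.5) = 179.5
  E: 0 + 1(179.5) = 179.5
  D: 336.2 (inert)

179 mol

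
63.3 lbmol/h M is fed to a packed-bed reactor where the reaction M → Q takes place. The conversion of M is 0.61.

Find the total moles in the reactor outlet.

M reacted = 0.61 × 63.3 = 38.61 lbmol/h; ν_M = −1, so ξ = 38.61/1 = 38.61 lbmol/h.
Outlet amounts (n = n₀ + ν ξ):
  M: 63.3 − 1(38.61) = 24.69
  Q: 0 + 1(38.61) = 38.61
Total out = 24.69 + 38.61 = 63.3 lbmol/h.

63.3 lbmol/h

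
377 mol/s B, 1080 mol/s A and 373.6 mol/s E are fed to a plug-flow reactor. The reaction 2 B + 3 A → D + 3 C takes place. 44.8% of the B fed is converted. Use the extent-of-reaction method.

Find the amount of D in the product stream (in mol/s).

84.4 mol/s

B reacted = 0.448 × 377 = 168.9 mol/s; ν_B = −2, so ξ = 168.9/2 = 84.45 mol/s.
Outlet amounts (n = n₀ + ν ξ):
  B: 377 − 2(84.45) = 208.1
  A: 1080 − 3(84.45) = 826.7
  D: 0 + 1(84.45) = 84.45
  C: 0 + 3(84.45) = 253.3
  E: 373.6 (inert)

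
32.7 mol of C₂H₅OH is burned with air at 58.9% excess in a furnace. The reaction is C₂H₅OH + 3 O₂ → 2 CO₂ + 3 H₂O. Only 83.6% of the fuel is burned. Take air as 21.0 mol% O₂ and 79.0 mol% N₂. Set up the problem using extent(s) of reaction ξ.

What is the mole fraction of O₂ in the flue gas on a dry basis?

0.103

Stoichiometric O₂ = 3 × 32.7 = 98.1 mol; O₂ fed = 98.1 × 1.589 = 155.9 mol.
N₂ fed = 155.9 × 79/21 = 586.4 mol.
Fuel reacted = 0.836 × 32.7 → ξ = 27.34 mol.
Outlet (n = n₀ + ν ξ):
  C₂H₅OH: 32.7 − 1(27.34) = 5.363
  O₂: 155.9 − 3(27.34) = 73.87
  N₂: 586.4 (inert)
  CO₂: 0 + 2(27.34) = 54.67
  H₂O: 0 + 3(27.34) = 82.01
Dry total = 720.3 mol; y_O₂ (dry) = 73.87 / 720.3 = 0.1026.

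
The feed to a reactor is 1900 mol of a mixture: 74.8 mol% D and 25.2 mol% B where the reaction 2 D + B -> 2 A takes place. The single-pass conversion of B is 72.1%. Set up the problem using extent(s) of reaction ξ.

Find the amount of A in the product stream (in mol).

B reacted = 0.721 × 478.8 = 345.2 mol; ν_B = −1, so ξ = 345.2/1 = 345.2 mol.
Outlet amounts (n = n₀ + ν ξ):
  D: 1421 − 2(345.2) = 730.8
  B: 478.8 − 1(345.2) = 133.6
  A: 0 + 2(345.2) = 690.4

690 mol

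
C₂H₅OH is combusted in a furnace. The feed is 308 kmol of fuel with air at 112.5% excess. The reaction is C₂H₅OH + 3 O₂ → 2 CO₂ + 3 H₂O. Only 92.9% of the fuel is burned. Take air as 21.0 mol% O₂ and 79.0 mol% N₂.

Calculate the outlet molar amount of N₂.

Stoichiometric O₂ = 3 × 308 = 924 kmol; O₂ fed = 924 × 2.125 = 1964 kmol.
N₂ fed = 1964 × 79/21 = 7386 kmol.
Fuel reacted = 0.929 × 308 → ξ = 286.1 kmol.
Outlet (n = n₀ + ν ξ):
  C₂H₅OH: 308 − 1(286.1) = 21.87
  O₂: 1964 − 3(286.1) = 1105
  N₂: 7386 (inert)
  CO₂: 0 + 2(286.1) = 572.3
  H₂O: 0 + 3(286.1) = 858.4

7390 kmol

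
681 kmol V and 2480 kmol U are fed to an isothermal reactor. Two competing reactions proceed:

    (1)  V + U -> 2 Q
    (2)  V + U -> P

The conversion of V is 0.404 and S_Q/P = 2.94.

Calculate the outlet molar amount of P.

Conversion of V: V consumed = 0.404 × 681 = 275.1 kmol = 1ξ₁ + 1ξ₂.
Selectivity: 2ξ₁ / (1ξ₂) = 2.94 → ξ₁ = 1.47 ξ₂.
Substitute: (1·1.47 + 1) ξ₂ = 275.1 → ξ₂ = 111.4 kmol, ξ₁ = 163.7 kmol.
Outlet amounts (n = n₀ + Σ ν·ξ):
  V: 681 − 1(163.7) − 1(111.4) = 405.9
  U: 2480 − 1(163.7) − 1(111.4) = 2205
  Q: 0 + 2(163.7) = 327.5
  P: 0 + 1(111.4) = 111.4

111 kmol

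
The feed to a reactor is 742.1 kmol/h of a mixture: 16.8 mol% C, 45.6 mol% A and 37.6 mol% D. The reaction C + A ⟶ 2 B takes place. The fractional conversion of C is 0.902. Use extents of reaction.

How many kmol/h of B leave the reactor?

225 kmol/h

C reacted = 0.902 × 124.7 = 112.5 kmol/h; ν_C = −1, so ξ = 112.5/1 = 112.5 kmol/h.
Outlet amounts (n = n₀ + ν ξ):
  C: 124.7 − 1(112.5) = 12.22
  A: 338.4 − 1(112.5) = 225.9
  B: 0 + 2(112.5) = 224.9
  D: 279 (inert)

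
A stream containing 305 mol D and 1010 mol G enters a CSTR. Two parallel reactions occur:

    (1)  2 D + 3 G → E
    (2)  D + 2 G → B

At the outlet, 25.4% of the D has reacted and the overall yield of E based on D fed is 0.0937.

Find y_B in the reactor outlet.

0.0175

Yield of E: 1ξ₁ / 305 = 0.0937 → ξ₁ = 28.58 mol.
Conversion of D: 2ξ₁ + 1ξ₂ = 0.254 × 305 = 77.47 → ξ₂ = 20.31 mol.
Outlet amounts (n = n₀ + Σ ν·ξ):
  D: 305 − 2(28.58) − 1(20.31) = 227.5
  G: 1010 − 3(28.58) − 2(20.31) = 883.6
  E: 0 + 1(28.58) = 28.58
  B: 0 + 1(20.31) = 20.31
Total out = 1160 mol; y_B = 20.31 / 1160 = 0.01751.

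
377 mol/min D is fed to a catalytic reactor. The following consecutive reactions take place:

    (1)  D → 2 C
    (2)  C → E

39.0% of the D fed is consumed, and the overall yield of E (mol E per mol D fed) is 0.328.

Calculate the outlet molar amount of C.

170 mol/min

Conversion of D: D consumed = 1ξ₁ = 0.39 × 377 → ξ₁ = 147 mol/min.
Yield of E: 1ξ₂ / 377 = 0.328 → ξ₂ = 123.7 mol/min.
Outlet amounts (n = n₀ + Σ ν·ξ):
  D: 377 − 1(147) = 230
  C: 0 + 2(147) − 1(123.7) = 170.4
  E: 0 + 1(123.7) = 123.7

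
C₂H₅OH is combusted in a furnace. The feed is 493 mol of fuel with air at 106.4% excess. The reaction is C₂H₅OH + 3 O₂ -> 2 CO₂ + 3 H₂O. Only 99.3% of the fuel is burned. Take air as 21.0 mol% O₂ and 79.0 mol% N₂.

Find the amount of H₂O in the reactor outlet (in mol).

1470 mol

Stoichiometric O₂ = 3 × 493 = 1479 mol; O₂ fed = 1479 × 2.064 = 3053 mol.
N₂ fed = 3053 × 79/21 = 11480 mol.
Fuel reacted = 0.993 × 493 → ξ = 489.5 mol.
Outlet (n = n₀ + ν ξ):
  C₂H₅OH: 493 − 1(489.5) = 3.451
  O₂: 3053 − 3(489.5) = 1584
  N₂: 11480 (inert)
  CO₂: 0 + 2(489.5) = 979.1
  H₂O: 0 + 3(489.5) = 1469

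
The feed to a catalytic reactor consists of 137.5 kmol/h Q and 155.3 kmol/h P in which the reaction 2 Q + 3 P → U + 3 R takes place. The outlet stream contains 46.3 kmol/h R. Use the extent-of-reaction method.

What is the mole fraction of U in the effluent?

0.0556

For R: n = n₀ + 3ξ → 46.3 = 0 + 3ξ, giving ξ = 15.43 kmol/h.
Outlet amounts (n = n₀ + ν ξ):
  Q: 137.5 − 2(15.43) = 106.6
  P: 155.3 − 3(15.43) = 109
  U: 0 + 1(15.43) = 15.43
  R: 0 + 3(15.43) = 46.3
Total out = 277.4 kmol/h; y_U = 15.43 / 277.4 = 0.05564.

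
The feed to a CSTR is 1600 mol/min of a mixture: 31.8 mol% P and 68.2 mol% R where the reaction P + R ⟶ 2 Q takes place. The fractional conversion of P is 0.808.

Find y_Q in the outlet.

P reacted = 0.808 × 508.8 = 411.1 mol/min; ν_P = −1, so ξ = 411.1/1 = 411.1 mol/min.
Outlet amounts (n = n₀ + ν ξ):
  P: 508.8 − 1(411.1) = 97.69
  R: 1091 − 1(411.1) = 680.1
  Q: 0 + 2(411.1) = 822.2
Total out = 1600 mol/min; y_Q = 822.2 / 1600 = 0.5139.

0.514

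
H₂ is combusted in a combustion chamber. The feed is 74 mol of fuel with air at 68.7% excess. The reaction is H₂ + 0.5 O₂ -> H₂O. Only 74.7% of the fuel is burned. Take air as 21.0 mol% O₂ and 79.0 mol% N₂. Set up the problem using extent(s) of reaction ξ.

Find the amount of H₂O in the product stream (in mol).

55.3 mol

Stoichiometric O₂ = 0.5 × 74 = 37 mol; O₂ fed = 37 × 1.687 = 62.42 mol.
N₂ fed = 62.42 × 79/21 = 234.8 mol.
Fuel reacted = 0.747 × 74 → ξ = 55.28 mol.
Outlet (n = n₀ + ν ξ):
  H₂: 74 − 1(55.28) = 18.72
  O₂: 62.42 − 0.5(55.28) = 34.78
  N₂: 234.8 (inert)
  H₂O: 0 + 1(55.28) = 55.28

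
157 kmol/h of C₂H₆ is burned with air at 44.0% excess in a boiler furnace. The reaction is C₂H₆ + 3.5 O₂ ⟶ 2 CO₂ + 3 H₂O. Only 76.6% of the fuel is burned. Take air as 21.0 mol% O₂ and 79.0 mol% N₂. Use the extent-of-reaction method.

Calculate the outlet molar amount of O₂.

Stoichiometric O₂ = 3.5 × 157 = 549.5 kmol/h; O₂ fed = 549.5 × 1.440 = 791.3 kmol/h.
N₂ fed = 791.3 × 79/21 = 2977 kmol/h.
Fuel reacted = 0.766 × 157 → ξ = 120.3 kmol/h.
Outlet (n = n₀ + ν ξ):
  C₂H₆: 157 − 1(120.3) = 36.74
  O₂: 791.3 − 3.5(120.3) = 370.4
  N₂: 2977 (inert)
  CO₂: 0 + 2(120.3) = 240.5
  H₂O: 0 + 3(120.3) = 360.8

370 kmol/h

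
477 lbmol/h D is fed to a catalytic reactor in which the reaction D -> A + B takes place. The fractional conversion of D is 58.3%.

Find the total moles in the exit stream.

D reacted = 0.583 × 477 = 278.1 lbmol/h; ν_D = −1, so ξ = 278.1/1 = 278.1 lbmol/h.
Outlet amounts (n = n₀ + ν ξ):
  D: 477 − 1(278.1) = 198.9
  A: 0 + 1(278.1) = 278.1
  B: 0 + 1(278.1) = 278.1
Total out = 198.9 + 278.1 + 278.1 = 755.1 lbmol/h.

755 lbmol/h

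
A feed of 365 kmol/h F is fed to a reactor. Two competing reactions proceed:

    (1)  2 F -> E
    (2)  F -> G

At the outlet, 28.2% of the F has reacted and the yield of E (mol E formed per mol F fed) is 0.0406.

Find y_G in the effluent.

Yield of E: 1ξ₁ / 365 = 0.0406 → ξ₁ = 14.82 kmol/h.
Conversion of F: 2ξ₁ + 1ξ₂ = 0.282 × 365 = 102.9 → ξ₂ = 73.29 kmol/h.
Outlet amounts (n = n₀ + Σ ν·ξ):
  F: 365 − 2(14.82) − 1(73.29) = 262.1
  E: 0 + 1(14.82) = 14.82
  G: 0 + 1(73.29) = 73.29
Total out = 350.2 kmol/h; y_G = 73.29 / 350.2 = 0.2093.

0.209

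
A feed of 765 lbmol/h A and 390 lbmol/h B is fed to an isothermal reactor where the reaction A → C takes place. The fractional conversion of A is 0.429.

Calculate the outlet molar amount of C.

328 lbmol/h

A reacted = 0.429 × 765 = 328.2 lbmol/h; ν_A = −1, so ξ = 328.2/1 = 328.2 lbmol/h.
Outlet amounts (n = n₀ + ν ξ):
  A: 765 − 1(328.2) = 436.8
  C: 0 + 1(328.2) = 328.2
  B: 390 (inert)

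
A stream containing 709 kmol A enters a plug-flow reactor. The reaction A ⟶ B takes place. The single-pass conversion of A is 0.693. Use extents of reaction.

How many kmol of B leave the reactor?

491 kmol

A reacted = 0.693 × 709 = 491.3 kmol; ν_A = −1, so ξ = 491.3/1 = 491.3 kmol.
Outlet amounts (n = n₀ + ν ξ):
  A: 709 − 1(491.3) = 217.7
  B: 0 + 1(491.3) = 491.3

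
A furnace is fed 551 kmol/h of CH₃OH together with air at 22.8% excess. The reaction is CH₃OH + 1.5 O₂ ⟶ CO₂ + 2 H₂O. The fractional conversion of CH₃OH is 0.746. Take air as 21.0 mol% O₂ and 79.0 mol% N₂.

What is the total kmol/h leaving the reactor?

Stoichiometric O₂ = 1.5 × 551 = 826.5 kmol/h; O₂ fed = 826.5 × 1.228 = 1015 kmol/h.
N₂ fed = 1015 × 79/21 = 3818 kmol/h.
Fuel reacted = 0.746 × 551 → ξ = 411 kmol/h.
Outlet (n = n₀ + ν ξ):
  CH₃OH: 551 − 1(411) = 140
  O₂: 1015 − 1.5(411) = 398.4
  N₂: 3818 (inert)
  CO₂: 0 + 1(411) = 411
  H₂O: 0 + 2(411) = 822.1
Total out = 140 + 398.4 + 3818 + 411 + 822.1 = 5590 kmol/h.

5590 kmol/h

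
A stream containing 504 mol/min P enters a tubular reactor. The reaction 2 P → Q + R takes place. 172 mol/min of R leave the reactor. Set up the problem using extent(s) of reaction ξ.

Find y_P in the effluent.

For R: n = n₀ + 1ξ → 172 = 0 + 1ξ, giving ξ = 172 mol/min.
Outlet amounts (n = n₀ + ν ξ):
  P: 504 − 2(172) = 160
  Q: 0 + 1(172) = 172
  R: 0 + 1(172) = 172
Total out = 504 mol/min; y_P = 160 / 504 = 0.3175.

0.317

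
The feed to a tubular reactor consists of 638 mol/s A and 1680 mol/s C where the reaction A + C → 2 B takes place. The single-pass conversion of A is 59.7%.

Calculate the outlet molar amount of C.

1300 mol/s

A reacted = 0.597 × 638 = 380.9 mol/s; ν_A = −1, so ξ = 380.9/1 = 380.9 mol/s.
Outlet amounts (n = n₀ + ν ξ):
  A: 638 − 1(380.9) = 257.1
  C: 1680 − 1(380.9) = 1299
  B: 0 + 2(380.9) = 761.8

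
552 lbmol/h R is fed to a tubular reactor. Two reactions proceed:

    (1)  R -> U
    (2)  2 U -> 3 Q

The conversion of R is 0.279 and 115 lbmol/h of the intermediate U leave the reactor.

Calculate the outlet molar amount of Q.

58.5 lbmol/h

Conversion of R: R consumed = 1ξ₁ = 0.279 × 552 → ξ₁ = 154 lbmol/h.
U balance: n_U = 0 + 1ξ₁ − 2ξ₂ = 115 → ξ₂ = (1·154 − 115)/2 = 19.5 lbmol/h.
Outlet amounts (n = n₀ + Σ ν·ξ):
  R: 552 − 1(154) = 398
  U: 0 + 1(154) − 2(19.5) = 115
  Q: 0 + 3(19.5) = 58.51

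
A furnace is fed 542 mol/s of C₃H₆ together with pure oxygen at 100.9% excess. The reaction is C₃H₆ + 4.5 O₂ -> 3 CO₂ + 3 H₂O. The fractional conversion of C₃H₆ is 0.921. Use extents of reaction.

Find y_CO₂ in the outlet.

0.263

Stoichiometric O₂ = 4.5 × 542 = 2439 mol/s; O₂ fed = 2439 × 2.009 = 4900 mol/s.
Fuel reacted = 0.921 × 542 → ξ = 499.2 mol/s.
Outlet (n = n₀ + ν ξ):
  C₃H₆: 542 − 1(499.2) = 42.82
  O₂: 4900 − 4.5(499.2) = 2654
  CO₂: 0 + 3(499.2) = 1498
  H₂O: 0 + 3(499.2) = 1498
Total out = 5692 mol/s; y_CO₂ = 1498 / 5692 = 0.2631.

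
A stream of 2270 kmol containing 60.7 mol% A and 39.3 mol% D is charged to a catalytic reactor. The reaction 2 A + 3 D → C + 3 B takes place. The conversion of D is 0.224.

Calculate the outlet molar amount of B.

D reacted = 0.224 × 892.1 = 199.8 kmol; ν_D = −3, so ξ = 199.8/3 = 66.61 kmol.
Outlet amounts (n = n₀ + ν ξ):
  A: 1378 − 2(66.61) = 1245
  D: 892.1 − 3(66.61) = 692.3
  C: 0 + 1(66.61) = 66.61
  B: 0 + 3(66.61) = 199.8

200 kmol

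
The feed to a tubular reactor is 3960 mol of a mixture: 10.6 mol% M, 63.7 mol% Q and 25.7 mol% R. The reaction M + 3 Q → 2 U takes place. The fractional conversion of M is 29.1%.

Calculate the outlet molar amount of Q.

2160 mol

M reacted = 0.291 × 419.8 = 122.2 mol; ν_M = −1, so ξ = 122.2/1 = 122.2 mol.
Outlet amounts (n = n₀ + ν ξ):
  M: 419.8 − 1(122.2) = 297.6
  Q: 2523 − 3(122.2) = 2156
  U: 0 + 2(122.2) = 244.3
  R: 1018 (inert)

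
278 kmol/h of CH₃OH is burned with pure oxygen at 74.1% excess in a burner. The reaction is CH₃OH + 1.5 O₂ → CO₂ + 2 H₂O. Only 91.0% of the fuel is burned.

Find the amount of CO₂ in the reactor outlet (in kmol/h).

253 kmol/h

Stoichiometric O₂ = 1.5 × 278 = 417 kmol/h; O₂ fed = 417 × 1.741 = 726 kmol/h.
Fuel reacted = 0.91 × 278 → ξ = 253 kmol/h.
Outlet (n = n₀ + ν ξ):
  CH₃OH: 278 − 1(253) = 25.02
  O₂: 726 − 1.5(253) = 346.5
  CO₂: 0 + 1(253) = 253
  H₂O: 0 + 2(253) = 506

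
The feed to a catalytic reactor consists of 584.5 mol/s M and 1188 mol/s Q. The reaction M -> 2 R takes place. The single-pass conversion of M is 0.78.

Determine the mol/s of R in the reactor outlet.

M reacted = 0.78 × 584.5 = 455.9 mol/s; ν_M = −1, so ξ = 455.9/1 = 455.9 mol/s.
Outlet amounts (n = n₀ + ν ξ):
  M: 584.5 − 1(455.9) = 128.6
  R: 0 + 2(455.9) = 911.8
  Q: 1188 (inert)

912 mol/s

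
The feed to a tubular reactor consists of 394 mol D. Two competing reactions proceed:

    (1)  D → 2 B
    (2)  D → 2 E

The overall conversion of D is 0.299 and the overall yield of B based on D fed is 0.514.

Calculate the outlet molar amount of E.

Yield of B: 2ξ₁ / 394 = 0.514 → ξ₁ = 101.3 mol.
Conversion of D: 1ξ₁ + 1ξ₂ = 0.299 × 394 = 117.8 → ξ₂ = 16.55 mol.
Outlet amounts (n = n₀ + Σ ν·ξ):
  D: 394 − 1(101.3) − 1(16.55) = 276.2
  B: 0 + 2(101.3) = 202.5
  E: 0 + 2(16.55) = 33.1

33.1 mol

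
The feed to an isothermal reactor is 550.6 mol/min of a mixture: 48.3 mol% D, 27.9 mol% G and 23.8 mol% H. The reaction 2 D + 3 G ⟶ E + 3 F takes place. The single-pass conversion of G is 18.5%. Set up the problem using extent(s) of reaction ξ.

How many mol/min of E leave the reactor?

9.47 mol/min

G reacted = 0.185 × 153.6 = 28.42 mol/min; ν_G = −3, so ξ = 28.42/3 = 9.473 mol/min.
Outlet amounts (n = n₀ + ν ξ):
  D: 265.9 − 2(9.473) = 247
  G: 153.6 − 3(9.473) = 125.2
  E: 0 + 1(9.473) = 9.473
  F: 0 + 3(9.473) = 28.42
  H: 131 (inert)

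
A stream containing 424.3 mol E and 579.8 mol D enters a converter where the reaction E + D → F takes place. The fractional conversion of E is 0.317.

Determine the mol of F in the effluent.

E reacted = 0.317 × 424.3 = 134.5 mol; ν_E = −1, so ξ = 134.5/1 = 134.5 mol.
Outlet amounts (n = n₀ + ν ξ):
  E: 424.3 − 1(134.5) = 289.8
  D: 579.8 − 1(134.5) = 445.3
  F: 0 + 1(134.5) = 134.5

135 mol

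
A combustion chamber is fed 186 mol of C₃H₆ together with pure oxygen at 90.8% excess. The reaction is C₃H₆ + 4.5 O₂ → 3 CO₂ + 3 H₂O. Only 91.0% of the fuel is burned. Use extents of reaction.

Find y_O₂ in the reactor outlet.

0.447

Stoichiometric O₂ = 4.5 × 186 = 837 mol; O₂ fed = 837 × 1.908 = 1597 mol.
Fuel reacted = 0.91 × 186 → ξ = 169.3 mol.
Outlet (n = n₀ + ν ξ):
  C₃H₆: 186 − 1(169.3) = 16.74
  O₂: 1597 − 4.5(169.3) = 835.3
  CO₂: 0 + 3(169.3) = 507.8
  H₂O: 0 + 3(169.3) = 507.8
Total out = 1868 mol; y_O₂ = 835.3 / 1868 = 0.4473.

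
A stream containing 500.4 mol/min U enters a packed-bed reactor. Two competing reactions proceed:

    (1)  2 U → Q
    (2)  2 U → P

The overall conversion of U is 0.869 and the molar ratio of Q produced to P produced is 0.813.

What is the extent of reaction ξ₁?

Conversion of U: U consumed = 0.869 × 500.4 = 434.8 mol/min = 2ξ₁ + 2ξ₂.
Selectivity: 1ξ₁ / (1ξ₂) = 0.813 → ξ₁ = 0.813 ξ₂.
Substitute: (2·0.813 + 2) ξ₂ = 434.8 → ξ₂ = 119.9 mol/min, ξ₁ = 97.5 mol/min.
Outlet amounts (n = n₀ + Σ ν·ξ):
  U: 500.4 − 2(97.5) − 2(119.9) = 65.55
  Q: 0 + 1(97.5) = 97.5
  P: 0 + 1(119.9) = 119.9

ξ₁ = 97.5 mol/min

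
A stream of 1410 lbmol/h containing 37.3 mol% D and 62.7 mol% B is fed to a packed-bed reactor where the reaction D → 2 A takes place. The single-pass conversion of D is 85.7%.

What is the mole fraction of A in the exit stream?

0.484

D reacted = 0.857 × 525.9 = 450.7 lbmol/h; ν_D = −1, so ξ = 450.7/1 = 450.7 lbmol/h.
Outlet amounts (n = n₀ + ν ξ):
  D: 525.9 − 1(450.7) = 75.21
  A: 0 + 2(450.7) = 901.4
  B: 884.1 (inert)
Total out = 1861 lbmol/h; y_A = 901.4 / 1861 = 0.4845.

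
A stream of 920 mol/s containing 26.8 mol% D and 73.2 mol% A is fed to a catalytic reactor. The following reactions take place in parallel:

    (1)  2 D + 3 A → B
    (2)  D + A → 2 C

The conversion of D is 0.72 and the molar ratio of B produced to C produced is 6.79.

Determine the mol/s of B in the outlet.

85.6 mol/s

Conversion of D: D consumed = 0.72 × 246.6 = 177.5 mol/s = 2ξ₁ + 1ξ₂.
Selectivity: 1ξ₁ / (2ξ₂) = 6.79 → ξ₁ = 13.58 ξ₂.
Substitute: (2·13.58 + 1) ξ₂ = 177.5 → ξ₂ = 6.304 mol/s, ξ₁ = 85.61 mol/s.
Outlet amounts (n = n₀ + Σ ν·ξ):
  D: 246.6 − 2(85.61) − 1(6.304) = 69.04
  A: 673.4 − 3(85.61) − 1(6.304) = 410.3
  B: 0 + 1(85.61) = 85.61
  C: 0 + 2(6.304) = 12.61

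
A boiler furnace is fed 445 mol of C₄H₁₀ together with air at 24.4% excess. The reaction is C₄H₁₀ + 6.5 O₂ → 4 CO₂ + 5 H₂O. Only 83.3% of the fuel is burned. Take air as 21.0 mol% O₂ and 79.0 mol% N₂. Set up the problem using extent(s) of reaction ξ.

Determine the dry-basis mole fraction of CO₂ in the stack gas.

0.0911

Stoichiometric O₂ = 6.5 × 445 = 2892 mol; O₂ fed = 2892 × 1.244 = 3598 mol.
N₂ fed = 3598 × 79/21 = 13540 mol.
Fuel reacted = 0.833 × 445 → ξ = 370.7 mol.
Outlet (n = n₀ + ν ξ):
  C₄H₁₀: 445 − 1(370.7) = 74.31
  O₂: 3598 − 6.5(370.7) = 1189
  N₂: 13540 (inert)
  CO₂: 0 + 4(370.7) = 1483
  H₂O: 0 + 5(370.7) = 1853
Dry total = 16280 mol; y_CO₂ (dry) = 1483 / 16280 = 0.09106.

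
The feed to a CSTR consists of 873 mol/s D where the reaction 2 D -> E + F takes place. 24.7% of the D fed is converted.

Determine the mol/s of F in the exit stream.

D reacted = 0.247 × 873 = 215.6 mol/s; ν_D = −2, so ξ = 215.6/2 = 107.8 mol/s.
Outlet amounts (n = n₀ + ν ξ):
  D: 873 − 2(107.8) = 657.4
  E: 0 + 1(107.8) = 107.8
  F: 0 + 1(107.8) = 107.8

108 mol/s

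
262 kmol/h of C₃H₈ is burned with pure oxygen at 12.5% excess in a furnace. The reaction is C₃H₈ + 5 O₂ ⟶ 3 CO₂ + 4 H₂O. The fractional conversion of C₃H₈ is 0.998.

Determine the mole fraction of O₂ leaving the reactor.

Stoichiometric O₂ = 5 × 262 = 1310 kmol/h; O₂ fed = 1310 × 1.125 = 1474 kmol/h.
Fuel reacted = 0.998 × 262 → ξ = 261.5 kmol/h.
Outlet (n = n₀ + ν ξ):
  C₃H₈: 262 − 1(261.5) = 0.524
  O₂: 1474 − 5(261.5) = 166.4
  CO₂: 0 + 3(261.5) = 784.4
  H₂O: 0 + 4(261.5) = 1046
Total out = 1997 kmol/h; y_O₂ = 166.4 / 1997 = 0.0833.

0.0833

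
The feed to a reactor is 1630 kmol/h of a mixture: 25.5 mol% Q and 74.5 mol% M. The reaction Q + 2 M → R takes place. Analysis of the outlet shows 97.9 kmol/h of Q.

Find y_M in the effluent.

For Q: n = n₀ − 1ξ → 97.9 = 415.6 − 1ξ, giving ξ = 317.8 kmol/h.
Outlet amounts (n = n₀ + ν ξ):
  Q: 415.6 − 1(317.8) = 97.9
  M: 1214 − 2(317.8) = 578.8
  R: 0 + 1(317.8) = 317.8
Total out = 994.5 kmol/h; y_M = 578.8 / 994.5 = 0.5821.

0.582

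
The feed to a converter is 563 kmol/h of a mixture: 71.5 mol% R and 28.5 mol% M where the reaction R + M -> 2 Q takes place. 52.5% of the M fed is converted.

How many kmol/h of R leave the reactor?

318 kmol/h

M reacted = 0.525 × 160.5 = 84.24 kmol/h; ν_M = −1, so ξ = 84.24/1 = 84.24 kmol/h.
Outlet amounts (n = n₀ + ν ξ):
  R: 402.5 − 1(84.24) = 318.3
  M: 160.5 − 1(84.24) = 76.22
  Q: 0 + 2(84.24) = 168.5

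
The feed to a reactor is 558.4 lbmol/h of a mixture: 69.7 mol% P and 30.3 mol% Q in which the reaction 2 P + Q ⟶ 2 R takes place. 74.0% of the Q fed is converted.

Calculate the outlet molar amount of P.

Q reacted = 0.74 × 169.2 = 125.2 lbmol/h; ν_Q = −1, so ξ = 125.2/1 = 125.2 lbmol/h.
Outlet amounts (n = n₀ + ν ξ):
  P: 389.2 − 2(125.2) = 138.8
  Q: 169.2 − 1(125.2) = 43.99
  R: 0 + 2(125.2) = 250.4

139 lbmol/h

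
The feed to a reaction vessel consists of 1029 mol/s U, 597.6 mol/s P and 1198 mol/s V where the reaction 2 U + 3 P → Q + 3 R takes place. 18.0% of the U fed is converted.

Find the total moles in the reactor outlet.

U reacted = 0.18 × 1029 = 185.2 mol/s; ν_U = −2, so ξ = 185.2/2 = 92.61 mol/s.
Outlet amounts (n = n₀ + ν ξ):
  U: 1029 − 2(92.61) = 843.8
  P: 597.6 − 3(92.61) = 319.8
  Q: 0 + 1(92.61) = 92.61
  R: 0 + 3(92.61) = 277.8
  V: 1198 (inert)
Total out = 843.8 + 319.8 + 92.61 + 277.8 + 1198 = 2732 mol/s.

2730 mol/s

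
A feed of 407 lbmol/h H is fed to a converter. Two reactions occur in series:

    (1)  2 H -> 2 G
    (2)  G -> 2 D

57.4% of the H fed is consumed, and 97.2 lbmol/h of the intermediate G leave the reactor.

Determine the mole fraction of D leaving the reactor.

0.502

Conversion of H: H consumed = 2ξ₁ = 0.574 × 407 → ξ₁ = 116.8 lbmol/h.
G balance: n_G = 0 + 2ξ₁ − 1ξ₂ = 97.2 → ξ₂ = (2·116.8 − 97.2)/1 = 136.4 lbmol/h.
Outlet amounts (n = n₀ + Σ ν·ξ):
  H: 407 − 2(116.8) = 173.4
  G: 0 + 2(116.8) − 1(136.4) = 97.2
  D: 0 + 2(136.4) = 272.8
Total out = 543.4 lbmol/h; y_D = 272.8 / 543.4 = 0.5021.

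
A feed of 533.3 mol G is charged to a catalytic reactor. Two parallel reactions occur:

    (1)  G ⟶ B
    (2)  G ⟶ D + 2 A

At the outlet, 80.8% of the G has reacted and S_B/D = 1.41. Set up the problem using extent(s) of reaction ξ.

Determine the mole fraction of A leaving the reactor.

Conversion of G: G consumed = 0.808 × 533.3 = 430.9 mol = 1ξ₁ + 1ξ₂.
Selectivity: 1ξ₁ / (1ξ₂) = 1.41 → ξ₁ = 1.41 ξ₂.
Substitute: (1·1.41 + 1) ξ₂ = 430.9 → ξ₂ = 178.8 mol, ξ₁ = 252.1 mol.
Outlet amounts (n = n₀ + Σ ν·ξ):
  G: 533.3 − 1(252.1) − 1(178.8) = 102.4
  B: 0 + 1(252.1) = 252.1
  D: 0 + 1(178.8) = 178.8
  A: 0 + 2(178.8) = 357.6
Total out = 890.9 mol; y_A = 357.6 / 890.9 = 0.4014.

0.401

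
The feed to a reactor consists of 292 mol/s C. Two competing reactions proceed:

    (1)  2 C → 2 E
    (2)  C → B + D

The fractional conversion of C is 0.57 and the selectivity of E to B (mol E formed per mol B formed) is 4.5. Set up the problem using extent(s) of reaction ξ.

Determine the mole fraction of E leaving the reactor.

0.423

Conversion of C: C consumed = 0.57 × 292 = 166.4 mol/s = 2ξ₁ + 1ξ₂.
Selectivity: 2ξ₁ / (1ξ₂) = 4.5 → ξ₁ = 2.25 ξ₂.
Substitute: (2·2.25 + 1) ξ₂ = 166.4 → ξ₂ = 30.26 mol/s, ξ₁ = 68.09 mol/s.
Outlet amounts (n = n₀ + Σ ν·ξ):
  C: 292 − 2(68.09) − 1(30.26) = 125.6
  E: 0 + 2(68.09) = 136.2
  B: 0 + 1(30.26) = 30.26
  D: 0 + 1(30.26) = 30.26
Total out = 322.3 mol/s; y_E = 136.2 / 322.3 = 0.4226.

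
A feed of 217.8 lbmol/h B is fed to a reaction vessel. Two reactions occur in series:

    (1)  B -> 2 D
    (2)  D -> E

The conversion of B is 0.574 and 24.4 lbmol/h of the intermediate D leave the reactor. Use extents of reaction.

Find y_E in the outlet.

0.658

Conversion of B: B consumed = 1ξ₁ = 0.574 × 217.8 → ξ₁ = 125 lbmol/h.
D balance: n_D = 0 + 2ξ₁ − 1ξ₂ = 24.4 → ξ₂ = (2·125 − 24.4)/1 = 225.6 lbmol/h.
Outlet amounts (n = n₀ + Σ ν·ξ):
  B: 217.8 − 1(125) = 92.78
  D: 0 + 2(125) − 1(225.6) = 24.4
  E: 0 + 1(225.6) = 225.6
Total out = 342.8 lbmol/h; y_E = 225.6 / 342.8 = 0.6582.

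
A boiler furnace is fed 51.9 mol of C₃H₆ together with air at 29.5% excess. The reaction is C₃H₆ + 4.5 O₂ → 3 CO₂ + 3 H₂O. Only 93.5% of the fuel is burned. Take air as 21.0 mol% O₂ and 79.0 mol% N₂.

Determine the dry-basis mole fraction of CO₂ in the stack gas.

0.106

Stoichiometric O₂ = 4.5 × 51.9 = 233.5 mol; O₂ fed = 233.5 × 1.295 = 302.4 mol.
N₂ fed = 302.4 × 79/21 = 1138 mol.
Fuel reacted = 0.935 × 51.9 → ξ = 48.53 mol.
Outlet (n = n₀ + ν ξ):
  C₃H₆: 51.9 − 1(48.53) = 3.373
  O₂: 302.4 − 4.5(48.53) = 84.08
  N₂: 1138 (inert)
  CO₂: 0 + 3(48.53) = 145.6
  H₂O: 0 + 3(48.53) = 145.6
Dry total = 1371 mol; y_CO₂ (dry) = 145.6 / 1371 = 0.1062.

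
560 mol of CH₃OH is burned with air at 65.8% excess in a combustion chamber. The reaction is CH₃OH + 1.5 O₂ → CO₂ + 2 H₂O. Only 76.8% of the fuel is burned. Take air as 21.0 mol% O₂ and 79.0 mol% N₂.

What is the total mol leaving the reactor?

Stoichiometric O₂ = 1.5 × 560 = 840 mol; O₂ fed = 840 × 1.658 = 1393 mol.
N₂ fed = 1393 × 79/21 = 5239 mol.
Fuel reacted = 0.768 × 560 → ξ = 430.1 mol.
Outlet (n = n₀ + ν ξ):
  CH₃OH: 560 − 1(430.1) = 129.9
  O₂: 1393 − 1.5(430.1) = 747.6
  N₂: 5239 (inert)
  CO₂: 0 + 1(430.1) = 430.1
  H₂O: 0 + 2(430.1) = 860.2
Total out = 129.9 + 747.6 + 5239 + 430.1 + 860.2 = 7407 mol.

7410 mol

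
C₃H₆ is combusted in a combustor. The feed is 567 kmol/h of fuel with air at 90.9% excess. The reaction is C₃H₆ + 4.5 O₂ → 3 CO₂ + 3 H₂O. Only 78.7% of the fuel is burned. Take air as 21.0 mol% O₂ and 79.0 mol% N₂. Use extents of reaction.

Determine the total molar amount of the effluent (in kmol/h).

Stoichiometric O₂ = 4.5 × 567 = 2552 kmol/h; O₂ fed = 2552 × 1.909 = 4871 kmol/h.
N₂ fed = 4871 × 79/21 = 18320 kmol/h.
Fuel reacted = 0.787 × 567 → ξ = 446.2 kmol/h.
Outlet (n = n₀ + ν ξ):
  C₃H₆: 567 − 1(446.2) = 120.8
  O₂: 4871 − 4.5(446.2) = 2863
  N₂: 18320 (inert)
  CO₂: 0 + 3(446.2) = 1339
  H₂O: 0 + 3(446.2) = 1339
Total out = 120.8 + 2863 + 18320 + 1339 + 1339 = 23980 kmol/h.

24000 kmol/h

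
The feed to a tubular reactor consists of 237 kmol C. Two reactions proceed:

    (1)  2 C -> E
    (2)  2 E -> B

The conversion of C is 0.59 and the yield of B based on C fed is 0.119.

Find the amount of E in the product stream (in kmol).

Conversion of C: C consumed = 2ξ₁ = 0.59 × 237 → ξ₁ = 69.91 kmol.
Yield of B: 1ξ₂ / 237 = 0.119 → ξ₂ = 28.2 kmol.
Outlet amounts (n = n₀ + Σ ν·ξ):
  C: 237 − 2(69.91) = 97.17
  E: 0 + 1(69.91) − 2(28.2) = 13.51
  B: 0 + 1(28.2) = 28.2

13.5 kmol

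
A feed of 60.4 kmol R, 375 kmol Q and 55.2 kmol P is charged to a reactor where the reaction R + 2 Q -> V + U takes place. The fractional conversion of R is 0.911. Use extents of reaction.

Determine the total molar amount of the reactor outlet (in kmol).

436 kmol

R reacted = 0.911 × 60.4 = 55.02 kmol; ν_R = −1, so ξ = 55.02/1 = 55.02 kmol.
Outlet amounts (n = n₀ + ν ξ):
  R: 60.4 − 1(55.02) = 5.376
  Q: 375 − 2(55.02) = 265
  V: 0 + 1(55.02) = 55.02
  U: 0 + 1(55.02) = 55.02
  P: 55.2 (inert)
Total out = 5.376 + 265 + 55.02 + 55.02 + 55.2 = 435.6 kmol.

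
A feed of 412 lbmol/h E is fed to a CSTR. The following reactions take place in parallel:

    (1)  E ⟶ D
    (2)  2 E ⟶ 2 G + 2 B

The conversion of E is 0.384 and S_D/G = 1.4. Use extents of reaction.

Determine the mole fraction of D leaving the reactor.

0.193

Conversion of E: E consumed = 0.384 × 412 = 158.2 lbmol/h = 1ξ₁ + 2ξ₂.
Selectivity: 1ξ₁ / (2ξ₂) = 1.4 → ξ₁ = 2.8 ξ₂.
Substitute: (1·2.8 + 2) ξ₂ = 158.2 → ξ₂ = 32.96 lbmol/h, ξ₁ = 92.29 lbmol/h.
Outlet amounts (n = n₀ + Σ ν·ξ):
  E: 412 − 1(92.29) − 2(32.96) = 253.8
  D: 0 + 1(92.29) = 92.29
  G: 0 + 2(32.96) = 65.92
  B: 0 + 2(32.96) = 65.92
Total out = 477.9 lbmol/h; y_D = 92.29 / 477.9 = 0.1931.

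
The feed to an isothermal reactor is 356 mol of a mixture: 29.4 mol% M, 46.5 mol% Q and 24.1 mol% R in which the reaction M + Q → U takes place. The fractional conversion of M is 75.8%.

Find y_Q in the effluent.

0.312

M reacted = 0.758 × 104.7 = 79.34 mol; ν_M = −1, so ξ = 79.34/1 = 79.34 mol.
Outlet amounts (n = n₀ + ν ξ):
  M: 104.7 − 1(79.34) = 25.33
  Q: 165.5 − 1(79.34) = 86.2
  U: 0 + 1(79.34) = 79.34
  R: 85.8 (inert)
Total out = 276.7 mol; y_Q = 86.2 / 276.7 = 0.3116.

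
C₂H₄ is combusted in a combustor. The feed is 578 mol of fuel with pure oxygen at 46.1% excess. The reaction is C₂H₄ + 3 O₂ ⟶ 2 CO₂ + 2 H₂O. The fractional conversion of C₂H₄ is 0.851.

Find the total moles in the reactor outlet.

3110 mol

Stoichiometric O₂ = 3 × 578 = 1734 mol; O₂ fed = 1734 × 1.461 = 2533 mol.
Fuel reacted = 0.851 × 578 → ξ = 491.9 mol.
Outlet (n = n₀ + ν ξ):
  C₂H₄: 578 − 1(491.9) = 86.12
  O₂: 2533 − 3(491.9) = 1058
  CO₂: 0 + 2(491.9) = 983.8
  H₂O: 0 + 2(491.9) = 983.8
Total out = 86.12 + 1058 + 983.8 + 983.8 = 3111 mol.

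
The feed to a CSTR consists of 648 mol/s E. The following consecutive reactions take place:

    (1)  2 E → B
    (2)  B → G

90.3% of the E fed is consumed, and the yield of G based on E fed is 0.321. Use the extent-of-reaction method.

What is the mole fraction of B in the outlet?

0.238

Conversion of E: E consumed = 2ξ₁ = 0.903 × 648 → ξ₁ = 292.6 mol/s.
Yield of G: 1ξ₂ / 648 = 0.321 → ξ₂ = 208 mol/s.
Outlet amounts (n = n₀ + Σ ν·ξ):
  E: 648 − 2(292.6) = 62.86
  B: 0 + 1(292.6) − 1(208) = 84.56
  G: 0 + 1(208) = 208
Total out = 355.4 mol/s; y_B = 84.56 / 355.4 = 0.2379.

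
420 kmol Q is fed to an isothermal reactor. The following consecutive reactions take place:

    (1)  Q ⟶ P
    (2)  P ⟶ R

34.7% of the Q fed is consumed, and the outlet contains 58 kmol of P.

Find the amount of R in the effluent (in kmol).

Conversion of Q: Q consumed = 1ξ₁ = 0.347 × 420 → ξ₁ = 145.7 kmol.
P balance: n_P = 0 + 1ξ₁ − 1ξ₂ = 58 → ξ₂ = (1·145.7 − 58)/1 = 87.74 kmol.
Outlet amounts (n = n₀ + Σ ν·ξ):
  Q: 420 − 1(145.7) = 274.3
  P: 0 + 1(145.7) − 1(87.74) = 58
  R: 0 + 1(87.74) = 87.74

87.7 kmol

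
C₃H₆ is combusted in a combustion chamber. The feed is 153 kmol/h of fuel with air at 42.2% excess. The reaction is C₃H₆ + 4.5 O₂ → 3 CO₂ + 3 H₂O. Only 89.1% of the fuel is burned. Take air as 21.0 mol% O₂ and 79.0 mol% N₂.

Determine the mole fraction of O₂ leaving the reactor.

Stoichiometric O₂ = 4.5 × 153 = 688.5 kmol/h; O₂ fed = 688.5 × 1.422 = 979 kmol/h.
N₂ fed = 979 × 79/21 = 3683 kmol/h.
Fuel reacted = 0.891 × 153 → ξ = 136.3 kmol/h.
Outlet (n = n₀ + ν ξ):
  C₃H₆: 153 − 1(136.3) = 16.68
  O₂: 979 − 4.5(136.3) = 365.6
  N₂: 3683 (inert)
  CO₂: 0 + 3(136.3) = 409
  H₂O: 0 + 3(136.3) = 409
Total out = 4883 kmol/h; y_O₂ = 365.6 / 4883 = 0.07487.

0.0749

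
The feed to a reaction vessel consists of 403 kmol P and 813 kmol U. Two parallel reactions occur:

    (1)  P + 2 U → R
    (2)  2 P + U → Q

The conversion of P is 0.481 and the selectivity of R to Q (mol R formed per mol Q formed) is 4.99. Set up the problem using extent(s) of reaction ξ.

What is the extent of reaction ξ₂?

ξ₂ = 27.7 kmol

Conversion of P: P consumed = 0.481 × 403 = 193.8 kmol = 1ξ₁ + 2ξ₂.
Selectivity: 1ξ₁ / (1ξ₂) = 4.99 → ξ₁ = 4.99 ξ₂.
Substitute: (1·4.99 + 2) ξ₂ = 193.8 → ξ₂ = 27.73 kmol, ξ₁ = 138.4 kmol.
Outlet amounts (n = n₀ + Σ ν·ξ):
  P: 403 − 1(138.4) − 2(27.73) = 209.2
  U: 813 − 2(138.4) − 1(27.73) = 508.5
  R: 0 + 1(138.4) = 138.4
  Q: 0 + 1(27.73) = 27.73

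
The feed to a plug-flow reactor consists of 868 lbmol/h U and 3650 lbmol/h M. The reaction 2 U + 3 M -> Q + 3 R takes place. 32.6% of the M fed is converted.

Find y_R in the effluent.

M reacted = 0.326 × 3650 = 1190 lbmol/h; ν_M = −3, so ξ = 1190/3 = 396.6 lbmol/h.
Outlet amounts (n = n₀ + ν ξ):
  U: 868 − 2(396.6) = 74.73
  M: 3650 − 3(396.6) = 2460
  Q: 0 + 1(396.6) = 396.6
  R: 0 + 3(396.6) = 1190
Total out = 4121 lbmol/h; y_R = 1190 / 4121 = 0.2887.

0.289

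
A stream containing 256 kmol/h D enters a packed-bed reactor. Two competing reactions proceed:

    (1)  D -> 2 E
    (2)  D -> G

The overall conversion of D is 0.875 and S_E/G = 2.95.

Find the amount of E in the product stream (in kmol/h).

267 kmol/h

Conversion of D: D consumed = 0.875 × 256 = 224 kmol/h = 1ξ₁ + 1ξ₂.
Selectivity: 2ξ₁ / (1ξ₂) = 2.95 → ξ₁ = 1.475 ξ₂.
Substitute: (1·1.475 + 1) ξ₂ = 224 → ξ₂ = 90.51 kmol/h, ξ₁ = 133.5 kmol/h.
Outlet amounts (n = n₀ + Σ ν·ξ):
  D: 256 − 1(133.5) − 1(90.51) = 32
  E: 0 + 2(133.5) = 267
  G: 0 + 1(90.51) = 90.51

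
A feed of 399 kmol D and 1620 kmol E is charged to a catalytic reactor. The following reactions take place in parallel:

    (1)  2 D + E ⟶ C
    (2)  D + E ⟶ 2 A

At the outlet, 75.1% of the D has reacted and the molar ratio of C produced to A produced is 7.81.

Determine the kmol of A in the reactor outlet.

18.6 kmol

Conversion of D: D consumed = 0.751 × 399 = 299.6 kmol = 2ξ₁ + 1ξ₂.
Selectivity: 1ξ₁ / (2ξ₂) = 7.81 → ξ₁ = 15.62 ξ₂.
Substitute: (2·15.62 + 1) ξ₂ = 299.6 → ξ₂ = 9.294 kmol, ξ₁ = 145.2 kmol.
Outlet amounts (n = n₀ + Σ ν·ξ):
  D: 399 − 2(145.2) − 1(9.294) = 99.35
  E: 1620 − 1(145.2) − 1(9.294) = 1466
  C: 0 + 1(145.2) = 145.2
  A: 0 + 2(9.294) = 18.59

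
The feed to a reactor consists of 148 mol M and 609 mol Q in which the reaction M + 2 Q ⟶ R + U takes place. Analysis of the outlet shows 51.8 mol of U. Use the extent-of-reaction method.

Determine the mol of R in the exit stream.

For U: n = n₀ + 1ξ → 51.8 = 0 + 1ξ, giving ξ = 51.8 mol.
Outlet amounts (n = n₀ + ν ξ):
  M: 148 − 1(51.8) = 96.2
  Q: 609 − 2(51.8) = 505.4
  R: 0 + 1(51.8) = 51.8
  U: 0 + 1(51.8) = 51.8

51.8 mol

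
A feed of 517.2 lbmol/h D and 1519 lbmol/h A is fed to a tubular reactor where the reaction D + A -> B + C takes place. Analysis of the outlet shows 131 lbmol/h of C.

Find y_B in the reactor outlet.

0.0643

For C: n = n₀ + 1ξ → 131 = 0 + 1ξ, giving ξ = 131 lbmol/h.
Outlet amounts (n = n₀ + ν ξ):
  D: 517.2 − 1(131) = 386.2
  A: 1519 − 1(131) = 1388
  B: 0 + 1(131) = 131
  C: 0 + 1(131) = 131
Total out = 2036 lbmol/h; y_B = 131 / 2036 = 0.06434.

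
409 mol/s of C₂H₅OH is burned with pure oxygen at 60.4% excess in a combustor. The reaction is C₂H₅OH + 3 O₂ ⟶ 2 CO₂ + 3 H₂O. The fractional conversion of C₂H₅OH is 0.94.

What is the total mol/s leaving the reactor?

Stoichiometric O₂ = 3 × 409 = 1227 mol/s; O₂ fed = 1227 × 1.604 = 1968 mol/s.
Fuel reacted = 0.94 × 409 → ξ = 384.5 mol/s.
Outlet (n = n₀ + ν ξ):
  C₂H₅OH: 409 − 1(384.5) = 24.54
  O₂: 1968 − 3(384.5) = 814.7
  CO₂: 0 + 2(384.5) = 768.9
  H₂O: 0 + 3(384.5) = 1153
Total out = 24.54 + 814.7 + 768.9 + 1153 = 2762 mol/s.

2760 mol/s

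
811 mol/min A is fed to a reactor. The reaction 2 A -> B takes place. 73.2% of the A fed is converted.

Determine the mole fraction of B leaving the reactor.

A reacted = 0.732 × 811 = 593.7 mol/min; ν_A = −2, so ξ = 593.7/2 = 296.8 mol/min.
Outlet amounts (n = n₀ + ν ξ):
  A: 811 − 2(296.8) = 217.3
  B: 0 + 1(296.8) = 296.8
Total out = 514.2 mol/min; y_B = 296.8 / 514.2 = 0.5773.

0.577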